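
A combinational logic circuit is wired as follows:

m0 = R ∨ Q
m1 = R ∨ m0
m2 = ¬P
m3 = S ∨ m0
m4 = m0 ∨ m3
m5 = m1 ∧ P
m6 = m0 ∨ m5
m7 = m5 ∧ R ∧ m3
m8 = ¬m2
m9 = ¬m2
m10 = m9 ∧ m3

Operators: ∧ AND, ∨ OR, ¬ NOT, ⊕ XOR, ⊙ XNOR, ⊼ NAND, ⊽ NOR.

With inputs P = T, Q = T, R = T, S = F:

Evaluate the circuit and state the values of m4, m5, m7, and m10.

m0 = R OR Q = T OR T = T
m1 = R OR m0 = T OR T = T
m2 = NOT P = NOT T = F
m3 = S OR m0 = F OR T = T
m4 = m0 OR m3 = T OR T = T
m5 = m1 AND P = T AND T = T
m7 = m5 AND R AND m3 = T AND T AND T = T
m9 = NOT m2 = NOT F = T
m10 = m9 AND m3 = T AND T = T

m4 = T, m5 = T, m7 = T, m10 = T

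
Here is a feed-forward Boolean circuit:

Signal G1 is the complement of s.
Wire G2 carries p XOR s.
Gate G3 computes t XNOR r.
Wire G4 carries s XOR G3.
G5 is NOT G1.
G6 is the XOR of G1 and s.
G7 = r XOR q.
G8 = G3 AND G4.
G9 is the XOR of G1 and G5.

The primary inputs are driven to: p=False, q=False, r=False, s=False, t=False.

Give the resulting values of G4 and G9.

G1 = NOT s = NOT False = True
G3 = t XNOR r = False XNOR False = True
G4 = s XOR G3 = False XOR True = True
G5 = NOT G1 = NOT True = False
G9 = G1 XOR G5 = True XOR False = True

G4 = True  G9 = True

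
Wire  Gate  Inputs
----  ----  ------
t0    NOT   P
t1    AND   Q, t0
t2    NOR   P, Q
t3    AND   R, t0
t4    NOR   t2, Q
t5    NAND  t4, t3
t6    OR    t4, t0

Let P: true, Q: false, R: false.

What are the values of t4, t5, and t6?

t0 = NOT P = NOT true = false
t2 = P NOR Q = true NOR false = false
t3 = R AND t0 = false AND false = false
t4 = t2 NOR Q = false NOR false = true
t5 = t4 NAND t3 = true NAND false = true
t6 = t4 OR t0 = true OR false = true

t4 = true  t5 = true  t6 = true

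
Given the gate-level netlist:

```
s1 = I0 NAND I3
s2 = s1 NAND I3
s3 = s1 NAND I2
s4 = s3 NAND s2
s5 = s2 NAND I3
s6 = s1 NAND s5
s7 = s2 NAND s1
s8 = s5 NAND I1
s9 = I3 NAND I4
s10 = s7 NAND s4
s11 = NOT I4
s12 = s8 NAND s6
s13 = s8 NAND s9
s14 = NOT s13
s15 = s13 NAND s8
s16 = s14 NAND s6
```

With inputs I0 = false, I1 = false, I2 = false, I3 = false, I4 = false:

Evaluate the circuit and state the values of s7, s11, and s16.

s7 = false; s11 = true; s16 = true

s1 = I0 NAND I3 = false NAND false = true
s2 = s1 NAND I3 = true NAND false = true
s5 = s2 NAND I3 = true NAND false = true
s6 = s1 NAND s5 = true NAND true = false
s7 = s2 NAND s1 = true NAND true = false
s8 = s5 NAND I1 = true NAND false = true
s9 = I3 NAND I4 = false NAND false = true
s11 = NOT I4 = NOT false = true
s13 = s8 NAND s9 = true NAND true = false
s14 = NOT s13 = NOT false = true
s16 = s14 NAND s6 = true NAND false = true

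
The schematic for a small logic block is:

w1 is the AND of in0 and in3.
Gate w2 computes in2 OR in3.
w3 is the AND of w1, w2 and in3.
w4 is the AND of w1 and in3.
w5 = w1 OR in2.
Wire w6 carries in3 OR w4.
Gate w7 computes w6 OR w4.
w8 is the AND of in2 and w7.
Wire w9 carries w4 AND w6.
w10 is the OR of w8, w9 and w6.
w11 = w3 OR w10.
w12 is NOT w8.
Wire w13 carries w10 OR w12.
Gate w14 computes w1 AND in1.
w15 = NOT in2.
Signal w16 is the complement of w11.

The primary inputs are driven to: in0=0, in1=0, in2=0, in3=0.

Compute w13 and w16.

w1 = in0 AND in3 = 0 AND 0 = 0
w2 = in2 OR in3 = 0 OR 0 = 0
w3 = w1 AND w2 AND in3 = 0 AND 0 AND 0 = 0
w4 = w1 AND in3 = 0 AND 0 = 0
w6 = in3 OR w4 = 0 OR 0 = 0
w7 = w6 OR w4 = 0 OR 0 = 0
w8 = in2 AND w7 = 0 AND 0 = 0
w9 = w4 AND w6 = 0 AND 0 = 0
w10 = w8 OR w9 OR w6 = 0 OR 0 OR 0 = 0
w11 = w3 OR w10 = 0 OR 0 = 0
w12 = NOT w8 = NOT 0 = 1
w13 = w10 OR w12 = 0 OR 1 = 1
w16 = NOT w11 = NOT 0 = 1

w13 = 1, w16 = 1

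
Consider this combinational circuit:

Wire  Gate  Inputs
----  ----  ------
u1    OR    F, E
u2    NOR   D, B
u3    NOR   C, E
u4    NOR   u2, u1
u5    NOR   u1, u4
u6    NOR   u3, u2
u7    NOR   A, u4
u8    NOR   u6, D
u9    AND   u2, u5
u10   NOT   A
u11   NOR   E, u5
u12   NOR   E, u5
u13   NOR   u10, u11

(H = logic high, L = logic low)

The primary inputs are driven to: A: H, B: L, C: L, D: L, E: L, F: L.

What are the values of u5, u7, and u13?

u5 = H  u7 = L  u13 = H

u1 = F OR E = L OR L = L
u2 = D NOR B = L NOR L = H
u4 = u2 NOR u1 = H NOR L = L
u5 = u1 NOR u4 = L NOR L = H
u7 = A NOR u4 = H NOR L = L
u10 = NOT A = NOT H = L
u11 = E NOR u5 = L NOR H = L
u13 = u10 NOR u11 = L NOR L = H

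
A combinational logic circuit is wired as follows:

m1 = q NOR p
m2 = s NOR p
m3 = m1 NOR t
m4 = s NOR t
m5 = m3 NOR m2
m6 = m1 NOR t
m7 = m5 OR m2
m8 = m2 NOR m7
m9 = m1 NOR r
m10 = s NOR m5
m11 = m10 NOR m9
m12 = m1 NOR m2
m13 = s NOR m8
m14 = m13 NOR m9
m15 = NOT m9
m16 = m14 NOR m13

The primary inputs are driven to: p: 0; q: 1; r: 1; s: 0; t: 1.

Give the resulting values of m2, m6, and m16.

m1 = q NOR p = 1 NOR 0 = 0
m2 = s NOR p = 0 NOR 0 = 1
m3 = m1 NOR t = 0 NOR 1 = 0
m5 = m3 NOR m2 = 0 NOR 1 = 0
m6 = m1 NOR t = 0 NOR 1 = 0
m7 = m5 OR m2 = 0 OR 1 = 1
m8 = m2 NOR m7 = 1 NOR 1 = 0
m9 = m1 NOR r = 0 NOR 1 = 0
m13 = s NOR m8 = 0 NOR 0 = 1
m14 = m13 NOR m9 = 1 NOR 0 = 0
m16 = m14 NOR m13 = 0 NOR 1 = 0

m2 = 1, m6 = 0, m16 = 0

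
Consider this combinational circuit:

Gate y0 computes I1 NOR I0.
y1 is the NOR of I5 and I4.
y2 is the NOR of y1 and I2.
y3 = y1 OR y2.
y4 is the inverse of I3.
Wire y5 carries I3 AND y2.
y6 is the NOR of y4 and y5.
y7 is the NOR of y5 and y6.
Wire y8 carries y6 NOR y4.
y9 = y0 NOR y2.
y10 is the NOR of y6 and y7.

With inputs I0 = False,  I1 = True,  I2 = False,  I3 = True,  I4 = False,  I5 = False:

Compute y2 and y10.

y1 = I5 NOR I4 = False NOR False = True
y2 = y1 NOR I2 = True NOR False = False
y4 = NOT I3 = NOT True = False
y5 = I3 AND y2 = True AND False = False
y6 = y4 NOR y5 = False NOR False = True
y7 = y5 NOR y6 = False NOR True = False
y10 = y6 NOR y7 = True NOR False = False

y2 = False  y10 = False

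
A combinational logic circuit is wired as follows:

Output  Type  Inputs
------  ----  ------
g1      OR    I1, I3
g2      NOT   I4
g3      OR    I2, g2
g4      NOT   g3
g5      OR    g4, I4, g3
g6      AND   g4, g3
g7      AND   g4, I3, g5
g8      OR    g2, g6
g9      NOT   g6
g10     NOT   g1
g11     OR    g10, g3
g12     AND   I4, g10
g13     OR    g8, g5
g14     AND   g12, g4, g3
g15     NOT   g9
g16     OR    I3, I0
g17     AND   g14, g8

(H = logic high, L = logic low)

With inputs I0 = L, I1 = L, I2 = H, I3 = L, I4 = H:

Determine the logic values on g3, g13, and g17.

g1 = I1 OR I3 = L OR L = L
g2 = NOT I4 = NOT H = L
g3 = I2 OR g2 = H OR L = H
g4 = NOT g3 = NOT H = L
g5 = g4 OR I4 OR g3 = L OR H OR H = H
g6 = g4 AND g3 = L AND H = L
g8 = g2 OR g6 = L OR L = L
g10 = NOT g1 = NOT L = H
g12 = I4 AND g10 = H AND H = H
g13 = g8 OR g5 = L OR H = H
g14 = g12 AND g4 AND g3 = H AND L AND H = L
g17 = g14 AND g8 = L AND L = L

g3 = H, g13 = H, g17 = L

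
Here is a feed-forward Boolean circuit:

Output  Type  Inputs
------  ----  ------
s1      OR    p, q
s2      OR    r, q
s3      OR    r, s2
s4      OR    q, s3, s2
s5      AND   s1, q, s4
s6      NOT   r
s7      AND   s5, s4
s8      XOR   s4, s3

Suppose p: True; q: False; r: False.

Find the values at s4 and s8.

s4 = False, s8 = False

s2 = r OR q = False OR False = False
s3 = r OR s2 = False OR False = False
s4 = q OR s3 OR s2 = False OR False OR False = False
s8 = s4 XOR s3 = False XOR False = False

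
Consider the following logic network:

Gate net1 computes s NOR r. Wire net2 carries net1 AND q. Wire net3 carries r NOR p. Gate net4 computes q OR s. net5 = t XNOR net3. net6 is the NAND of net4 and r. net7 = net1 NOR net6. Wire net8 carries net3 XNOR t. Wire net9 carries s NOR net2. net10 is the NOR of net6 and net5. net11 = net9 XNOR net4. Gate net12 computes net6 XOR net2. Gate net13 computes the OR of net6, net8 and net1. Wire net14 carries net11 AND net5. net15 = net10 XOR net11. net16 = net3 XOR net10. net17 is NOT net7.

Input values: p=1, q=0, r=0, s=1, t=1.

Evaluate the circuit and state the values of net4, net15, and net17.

net4 = 1, net15 = 0, net17 = 1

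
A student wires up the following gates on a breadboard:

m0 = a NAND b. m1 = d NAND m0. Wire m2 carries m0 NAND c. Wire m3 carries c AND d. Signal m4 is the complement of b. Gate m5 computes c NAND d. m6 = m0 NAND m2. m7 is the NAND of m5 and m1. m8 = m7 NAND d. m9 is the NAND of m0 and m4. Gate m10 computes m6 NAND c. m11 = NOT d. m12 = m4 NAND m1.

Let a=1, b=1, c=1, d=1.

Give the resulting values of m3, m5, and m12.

m0 = a NAND b = 1 NAND 1 = 0
m1 = d NAND m0 = 1 NAND 0 = 1
m3 = c AND d = 1 AND 1 = 1
m4 = NOT b = NOT 1 = 0
m5 = c NAND d = 1 NAND 1 = 0
m12 = m4 NAND m1 = 0 NAND 1 = 1

m3 = 1  m5 = 0  m12 = 1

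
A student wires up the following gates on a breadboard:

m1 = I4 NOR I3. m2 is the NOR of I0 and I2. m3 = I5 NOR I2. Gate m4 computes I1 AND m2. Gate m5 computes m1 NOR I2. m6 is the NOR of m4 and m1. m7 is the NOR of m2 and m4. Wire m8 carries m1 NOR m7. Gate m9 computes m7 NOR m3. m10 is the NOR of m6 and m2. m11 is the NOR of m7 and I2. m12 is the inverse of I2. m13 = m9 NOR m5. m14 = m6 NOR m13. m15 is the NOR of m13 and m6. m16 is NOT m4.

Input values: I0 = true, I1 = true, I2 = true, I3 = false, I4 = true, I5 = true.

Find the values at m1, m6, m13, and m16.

m1 = false; m6 = true; m13 = true; m16 = true

m1 = I4 NOR I3 = true NOR false = false
m2 = I0 NOR I2 = true NOR true = false
m3 = I5 NOR I2 = true NOR true = false
m4 = I1 AND m2 = true AND false = false
m5 = m1 NOR I2 = false NOR true = false
m6 = m4 NOR m1 = false NOR false = true
m7 = m2 NOR m4 = false NOR false = true
m9 = m7 NOR m3 = true NOR false = false
m13 = m9 NOR m5 = false NOR false = true
m16 = NOT m4 = NOT false = true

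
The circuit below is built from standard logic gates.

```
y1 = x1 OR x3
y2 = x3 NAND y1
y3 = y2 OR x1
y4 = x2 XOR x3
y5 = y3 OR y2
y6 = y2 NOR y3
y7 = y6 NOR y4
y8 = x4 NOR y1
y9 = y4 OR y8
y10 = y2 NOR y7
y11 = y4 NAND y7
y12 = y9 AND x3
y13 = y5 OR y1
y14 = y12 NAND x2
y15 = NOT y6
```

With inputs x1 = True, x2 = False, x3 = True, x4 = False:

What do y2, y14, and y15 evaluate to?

y2 = False, y14 = True, y15 = True

y1 = x1 OR x3 = True OR True = True
y2 = x3 NAND y1 = True NAND True = False
y3 = y2 OR x1 = False OR True = True
y4 = x2 XOR x3 = False XOR True = True
y6 = y2 NOR y3 = False NOR True = False
y8 = x4 NOR y1 = False NOR True = False
y9 = y4 OR y8 = True OR False = True
y12 = y9 AND x3 = True AND True = True
y14 = y12 NAND x2 = True NAND False = True
y15 = NOT y6 = NOT False = True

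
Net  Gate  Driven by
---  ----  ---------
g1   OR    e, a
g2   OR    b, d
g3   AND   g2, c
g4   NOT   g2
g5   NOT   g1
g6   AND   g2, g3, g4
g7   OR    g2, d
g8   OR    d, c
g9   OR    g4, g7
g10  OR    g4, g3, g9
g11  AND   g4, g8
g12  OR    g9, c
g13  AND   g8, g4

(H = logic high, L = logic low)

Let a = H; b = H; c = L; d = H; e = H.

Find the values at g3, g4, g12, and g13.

g3 = L, g4 = L, g12 = H, g13 = L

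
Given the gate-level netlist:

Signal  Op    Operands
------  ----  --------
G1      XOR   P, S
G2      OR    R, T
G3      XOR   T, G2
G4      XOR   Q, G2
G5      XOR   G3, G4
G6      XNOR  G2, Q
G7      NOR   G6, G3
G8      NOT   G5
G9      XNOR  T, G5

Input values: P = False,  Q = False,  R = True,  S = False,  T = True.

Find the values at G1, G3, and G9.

G1 = P XOR S = False XOR False = False
G2 = R OR T = True OR True = True
G3 = T XOR G2 = True XOR True = False
G4 = Q XOR G2 = False XOR True = True
G5 = G3 XOR G4 = False XOR True = True
G9 = T XNOR G5 = True XNOR True = True

G1 = False  G3 = False  G9 = True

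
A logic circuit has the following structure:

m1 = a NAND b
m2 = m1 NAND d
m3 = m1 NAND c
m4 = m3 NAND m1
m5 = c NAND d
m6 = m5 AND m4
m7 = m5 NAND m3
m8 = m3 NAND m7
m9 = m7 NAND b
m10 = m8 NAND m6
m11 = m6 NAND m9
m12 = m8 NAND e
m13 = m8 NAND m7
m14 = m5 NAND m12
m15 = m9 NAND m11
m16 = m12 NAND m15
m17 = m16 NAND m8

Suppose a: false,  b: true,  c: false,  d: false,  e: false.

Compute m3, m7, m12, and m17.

m3 = true  m7 = false  m12 = true  m17 = false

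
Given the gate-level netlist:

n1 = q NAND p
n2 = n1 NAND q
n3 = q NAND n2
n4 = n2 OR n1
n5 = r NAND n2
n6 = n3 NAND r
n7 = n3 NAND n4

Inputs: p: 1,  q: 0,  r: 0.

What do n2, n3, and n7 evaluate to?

n1 = q NAND p = 0 NAND 1 = 1
n2 = n1 NAND q = 1 NAND 0 = 1
n3 = q NAND n2 = 0 NAND 1 = 1
n4 = n2 OR n1 = 1 OR 1 = 1
n7 = n3 NAND n4 = 1 NAND 1 = 0

n2 = 1, n3 = 1, n7 = 0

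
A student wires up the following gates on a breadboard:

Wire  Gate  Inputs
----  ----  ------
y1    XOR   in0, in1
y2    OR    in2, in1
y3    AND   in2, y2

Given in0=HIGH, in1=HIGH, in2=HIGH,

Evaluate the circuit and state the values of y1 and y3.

y1 = LOW, y3 = HIGH

y1 = in0 XOR in1 = HIGH XOR HIGH = LOW
y2 = in2 OR in1 = HIGH OR HIGH = HIGH
y3 = in2 AND y2 = HIGH AND HIGH = HIGH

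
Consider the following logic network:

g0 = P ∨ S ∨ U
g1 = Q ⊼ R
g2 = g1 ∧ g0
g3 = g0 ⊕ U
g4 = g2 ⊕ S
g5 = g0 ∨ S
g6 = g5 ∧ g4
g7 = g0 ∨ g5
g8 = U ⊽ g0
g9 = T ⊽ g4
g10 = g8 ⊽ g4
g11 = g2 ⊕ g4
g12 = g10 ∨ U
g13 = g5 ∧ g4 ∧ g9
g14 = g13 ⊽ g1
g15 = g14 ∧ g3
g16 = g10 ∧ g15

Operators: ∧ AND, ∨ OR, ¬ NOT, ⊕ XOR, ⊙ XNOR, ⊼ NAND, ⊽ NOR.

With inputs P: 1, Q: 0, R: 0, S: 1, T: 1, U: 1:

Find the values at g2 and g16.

g2 = 1; g16 = 0

g0 = P OR S OR U = 1 OR 1 OR 1 = 1
g1 = Q NAND R = 0 NAND 0 = 1
g2 = g1 AND g0 = 1 AND 1 = 1
g3 = g0 XOR U = 1 XOR 1 = 0
g4 = g2 XOR S = 1 XOR 1 = 0
g5 = g0 OR S = 1 OR 1 = 1
g8 = U NOR g0 = 1 NOR 1 = 0
g9 = T NOR g4 = 1 NOR 0 = 0
g10 = g8 NOR g4 = 0 NOR 0 = 1
g13 = g5 AND g4 AND g9 = 1 AND 0 AND 0 = 0
g14 = g13 NOR g1 = 0 NOR 1 = 0
g15 = g14 AND g3 = 0 AND 0 = 0
g16 = g10 AND g15 = 1 AND 0 = 0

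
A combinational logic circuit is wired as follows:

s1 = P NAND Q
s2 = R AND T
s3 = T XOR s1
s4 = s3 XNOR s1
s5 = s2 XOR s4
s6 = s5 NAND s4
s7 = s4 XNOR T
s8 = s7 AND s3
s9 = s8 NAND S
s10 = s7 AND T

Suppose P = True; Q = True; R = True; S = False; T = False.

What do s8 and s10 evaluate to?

s1 = P NAND Q = True NAND True = False
s3 = T XOR s1 = False XOR False = False
s4 = s3 XNOR s1 = False XNOR False = True
s7 = s4 XNOR T = True XNOR False = False
s8 = s7 AND s3 = False AND False = False
s10 = s7 AND T = False AND False = False

s8 = False, s10 = False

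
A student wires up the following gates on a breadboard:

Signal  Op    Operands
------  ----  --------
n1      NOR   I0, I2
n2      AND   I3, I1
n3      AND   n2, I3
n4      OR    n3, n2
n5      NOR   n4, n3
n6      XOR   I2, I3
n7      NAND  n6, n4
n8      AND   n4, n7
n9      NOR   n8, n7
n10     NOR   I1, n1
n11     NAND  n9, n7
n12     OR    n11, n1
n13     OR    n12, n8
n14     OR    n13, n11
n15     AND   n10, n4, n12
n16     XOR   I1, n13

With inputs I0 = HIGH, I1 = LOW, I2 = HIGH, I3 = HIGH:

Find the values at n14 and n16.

n14 = HIGH; n16 = HIGH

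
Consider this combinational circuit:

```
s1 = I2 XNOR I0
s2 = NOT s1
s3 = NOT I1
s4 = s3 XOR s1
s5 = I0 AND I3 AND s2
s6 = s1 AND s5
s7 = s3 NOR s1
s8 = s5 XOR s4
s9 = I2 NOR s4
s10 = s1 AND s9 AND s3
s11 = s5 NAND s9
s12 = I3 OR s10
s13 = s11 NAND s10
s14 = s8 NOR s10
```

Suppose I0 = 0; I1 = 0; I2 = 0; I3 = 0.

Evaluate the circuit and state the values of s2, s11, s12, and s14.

s2 = 0, s11 = 1, s12 = 1, s14 = 0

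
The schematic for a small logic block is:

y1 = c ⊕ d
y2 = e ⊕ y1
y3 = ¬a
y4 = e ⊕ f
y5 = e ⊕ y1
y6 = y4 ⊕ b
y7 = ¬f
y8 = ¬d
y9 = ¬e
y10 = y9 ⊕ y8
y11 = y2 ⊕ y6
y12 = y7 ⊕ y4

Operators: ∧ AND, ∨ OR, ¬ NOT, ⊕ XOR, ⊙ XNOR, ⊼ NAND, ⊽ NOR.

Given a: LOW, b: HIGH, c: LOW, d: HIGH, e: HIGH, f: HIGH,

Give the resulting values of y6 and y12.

y4 = e XOR f = HIGH XOR HIGH = LOW
y6 = y4 XOR b = LOW XOR HIGH = HIGH
y7 = NOT f = NOT HIGH = LOW
y12 = y7 XOR y4 = LOW XOR LOW = LOW

y6 = HIGH  y12 = LOW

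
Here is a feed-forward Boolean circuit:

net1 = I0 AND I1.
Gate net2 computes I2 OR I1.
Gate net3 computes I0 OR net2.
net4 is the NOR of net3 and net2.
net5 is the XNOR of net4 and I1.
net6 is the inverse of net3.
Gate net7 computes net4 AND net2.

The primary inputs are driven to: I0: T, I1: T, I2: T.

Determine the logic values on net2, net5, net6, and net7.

net2 = T, net5 = F, net6 = F, net7 = F

net2 = I2 OR I1 = T OR T = T
net3 = I0 OR net2 = T OR T = T
net4 = net3 NOR net2 = T NOR T = F
net5 = net4 XNOR I1 = F XNOR T = F
net6 = NOT net3 = NOT T = F
net7 = net4 AND net2 = F AND T = F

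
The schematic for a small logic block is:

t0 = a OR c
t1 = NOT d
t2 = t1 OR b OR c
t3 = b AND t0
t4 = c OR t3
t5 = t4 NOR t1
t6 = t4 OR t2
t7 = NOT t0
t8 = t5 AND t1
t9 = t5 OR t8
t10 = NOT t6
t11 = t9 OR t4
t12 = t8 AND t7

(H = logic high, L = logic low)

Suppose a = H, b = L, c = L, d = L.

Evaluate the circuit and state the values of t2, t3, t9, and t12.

t2 = H, t3 = L, t9 = L, t12 = L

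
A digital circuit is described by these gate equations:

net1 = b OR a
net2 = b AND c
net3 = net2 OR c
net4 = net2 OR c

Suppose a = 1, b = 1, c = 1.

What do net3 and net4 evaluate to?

net3 = 1  net4 = 1

net2 = b AND c = 1 AND 1 = 1
net3 = net2 OR c = 1 OR 1 = 1
net4 = net2 OR c = 1 OR 1 = 1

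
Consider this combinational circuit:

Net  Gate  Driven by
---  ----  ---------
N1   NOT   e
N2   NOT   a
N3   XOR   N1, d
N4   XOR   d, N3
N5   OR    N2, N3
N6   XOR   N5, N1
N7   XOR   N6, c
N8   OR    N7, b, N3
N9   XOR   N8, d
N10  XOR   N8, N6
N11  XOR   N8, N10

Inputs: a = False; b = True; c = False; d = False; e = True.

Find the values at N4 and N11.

N4 = False  N11 = True

N1 = NOT e = NOT True = False
N2 = NOT a = NOT False = True
N3 = N1 XOR d = False XOR False = False
N4 = d XOR N3 = False XOR False = False
N5 = N2 OR N3 = True OR False = True
N6 = N5 XOR N1 = True XOR False = True
N7 = N6 XOR c = True XOR False = True
N8 = N7 OR b OR N3 = True OR True OR False = True
N10 = N8 XOR N6 = True XOR True = False
N11 = N8 XOR N10 = True XOR False = True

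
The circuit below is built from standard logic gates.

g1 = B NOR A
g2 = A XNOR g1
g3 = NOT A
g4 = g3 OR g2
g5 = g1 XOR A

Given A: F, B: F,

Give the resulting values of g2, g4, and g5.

g2 = F, g4 = T, g5 = T

g1 = B NOR A = F NOR F = T
g2 = A XNOR g1 = F XNOR T = F
g3 = NOT A = NOT F = T
g4 = g3 OR g2 = T OR F = T
g5 = g1 XOR A = T XOR F = T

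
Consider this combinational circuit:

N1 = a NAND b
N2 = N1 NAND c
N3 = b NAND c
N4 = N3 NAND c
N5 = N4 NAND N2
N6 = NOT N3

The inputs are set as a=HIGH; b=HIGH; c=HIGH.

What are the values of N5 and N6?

N5 = LOW, N6 = HIGH

N1 = a NAND b = HIGH NAND HIGH = LOW
N2 = N1 NAND c = LOW NAND HIGH = HIGH
N3 = b NAND c = HIGH NAND HIGH = LOW
N4 = N3 NAND c = LOW NAND HIGH = HIGH
N5 = N4 NAND N2 = HIGH NAND HIGH = LOW
N6 = NOT N3 = NOT LOW = HIGH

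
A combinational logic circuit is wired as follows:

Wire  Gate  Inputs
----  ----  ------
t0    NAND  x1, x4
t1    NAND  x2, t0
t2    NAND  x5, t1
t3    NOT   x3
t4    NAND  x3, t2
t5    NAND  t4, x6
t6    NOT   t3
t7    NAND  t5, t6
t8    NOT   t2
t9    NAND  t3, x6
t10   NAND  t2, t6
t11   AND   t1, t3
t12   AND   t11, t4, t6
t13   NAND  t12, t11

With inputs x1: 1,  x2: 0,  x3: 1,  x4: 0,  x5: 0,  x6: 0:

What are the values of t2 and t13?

t0 = x1 NAND x4 = 1 NAND 0 = 1
t1 = x2 NAND t0 = 0 NAND 1 = 1
t2 = x5 NAND t1 = 0 NAND 1 = 1
t3 = NOT x3 = NOT 1 = 0
t4 = x3 NAND t2 = 1 NAND 1 = 0
t6 = NOT t3 = NOT 0 = 1
t11 = t1 AND t3 = 1 AND 0 = 0
t12 = t11 AND t4 AND t6 = 0 AND 0 AND 1 = 0
t13 = t12 NAND t11 = 0 NAND 0 = 1

t2 = 1, t13 = 1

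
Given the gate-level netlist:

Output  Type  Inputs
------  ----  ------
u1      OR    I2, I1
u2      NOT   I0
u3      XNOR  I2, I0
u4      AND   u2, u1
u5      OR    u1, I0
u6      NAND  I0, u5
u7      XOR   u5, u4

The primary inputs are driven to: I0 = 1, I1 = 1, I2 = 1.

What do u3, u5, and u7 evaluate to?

u1 = I2 OR I1 = 1 OR 1 = 1
u2 = NOT I0 = NOT 1 = 0
u3 = I2 XNOR I0 = 1 XNOR 1 = 1
u4 = u2 AND u1 = 0 AND 1 = 0
u5 = u1 OR I0 = 1 OR 1 = 1
u7 = u5 XOR u4 = 1 XOR 0 = 1

u3 = 1  u5 = 1  u7 = 1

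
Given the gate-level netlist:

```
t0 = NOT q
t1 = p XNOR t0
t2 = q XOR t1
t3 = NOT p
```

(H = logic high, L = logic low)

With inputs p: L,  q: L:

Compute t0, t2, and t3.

t0 = NOT q = NOT L = H
t1 = p XNOR t0 = L XNOR H = L
t2 = q XOR t1 = L XOR L = L
t3 = NOT p = NOT L = H

t0 = H  t2 = L  t3 = H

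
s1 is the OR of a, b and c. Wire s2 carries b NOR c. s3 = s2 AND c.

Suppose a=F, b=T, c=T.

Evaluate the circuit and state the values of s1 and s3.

s1 = T; s3 = F

s1 = a OR b OR c = F OR T OR T = T
s2 = b NOR c = T NOR T = F
s3 = s2 AND c = F AND T = F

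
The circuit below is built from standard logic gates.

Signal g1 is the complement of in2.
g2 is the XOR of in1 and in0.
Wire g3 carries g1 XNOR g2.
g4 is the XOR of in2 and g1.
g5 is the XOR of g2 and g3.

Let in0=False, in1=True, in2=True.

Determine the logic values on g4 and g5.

g4 = True, g5 = True

g1 = NOT in2 = NOT True = False
g2 = in1 XOR in0 = True XOR False = True
g3 = g1 XNOR g2 = False XNOR True = False
g4 = in2 XOR g1 = True XOR False = True
g5 = g2 XOR g3 = True XOR False = True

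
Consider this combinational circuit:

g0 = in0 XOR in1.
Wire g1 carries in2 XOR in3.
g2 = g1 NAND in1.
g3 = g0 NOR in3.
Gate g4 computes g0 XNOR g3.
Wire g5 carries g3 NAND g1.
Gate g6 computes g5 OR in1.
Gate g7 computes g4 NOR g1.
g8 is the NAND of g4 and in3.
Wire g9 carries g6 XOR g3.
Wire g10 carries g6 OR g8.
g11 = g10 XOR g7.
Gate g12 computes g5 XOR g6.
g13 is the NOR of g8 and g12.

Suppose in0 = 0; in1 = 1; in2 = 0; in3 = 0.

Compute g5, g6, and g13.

g5 = 1  g6 = 1  g13 = 0

g0 = in0 XOR in1 = 0 XOR 1 = 1
g1 = in2 XOR in3 = 0 XOR 0 = 0
g3 = g0 NOR in3 = 1 NOR 0 = 0
g4 = g0 XNOR g3 = 1 XNOR 0 = 0
g5 = g3 NAND g1 = 0 NAND 0 = 1
g6 = g5 OR in1 = 1 OR 1 = 1
g8 = g4 NAND in3 = 0 NAND 0 = 1
g12 = g5 XOR g6 = 1 XOR 1 = 0
g13 = g8 NOR g12 = 1 NOR 0 = 0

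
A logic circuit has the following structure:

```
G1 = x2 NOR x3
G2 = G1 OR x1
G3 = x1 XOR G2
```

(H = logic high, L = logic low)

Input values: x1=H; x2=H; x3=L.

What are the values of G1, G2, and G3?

G1 = x2 NOR x3 = H NOR L = L
G2 = G1 OR x1 = L OR H = H
G3 = x1 XOR G2 = H XOR H = L

G1 = L  G2 = H  G3 = L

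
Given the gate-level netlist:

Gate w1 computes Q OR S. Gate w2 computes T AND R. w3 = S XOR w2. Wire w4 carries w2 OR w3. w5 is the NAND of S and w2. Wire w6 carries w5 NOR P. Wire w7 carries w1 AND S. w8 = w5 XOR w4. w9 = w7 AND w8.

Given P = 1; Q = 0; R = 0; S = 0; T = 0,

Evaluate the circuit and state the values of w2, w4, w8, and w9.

w1 = Q OR S = 0 OR 0 = 0
w2 = T AND R = 0 AND 0 = 0
w3 = S XOR w2 = 0 XOR 0 = 0
w4 = w2 OR w3 = 0 OR 0 = 0
w5 = S NAND w2 = 0 NAND 0 = 1
w7 = w1 AND S = 0 AND 0 = 0
w8 = w5 XOR w4 = 1 XOR 0 = 1
w9 = w7 AND w8 = 0 AND 1 = 0

w2 = 0, w4 = 0, w8 = 1, w9 = 0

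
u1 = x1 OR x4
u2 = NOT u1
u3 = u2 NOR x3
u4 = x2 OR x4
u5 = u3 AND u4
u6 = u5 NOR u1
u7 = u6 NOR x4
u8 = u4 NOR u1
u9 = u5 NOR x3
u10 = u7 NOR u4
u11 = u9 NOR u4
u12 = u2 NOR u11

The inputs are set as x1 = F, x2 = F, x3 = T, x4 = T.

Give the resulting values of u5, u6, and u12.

u5 = F, u6 = F, u12 = T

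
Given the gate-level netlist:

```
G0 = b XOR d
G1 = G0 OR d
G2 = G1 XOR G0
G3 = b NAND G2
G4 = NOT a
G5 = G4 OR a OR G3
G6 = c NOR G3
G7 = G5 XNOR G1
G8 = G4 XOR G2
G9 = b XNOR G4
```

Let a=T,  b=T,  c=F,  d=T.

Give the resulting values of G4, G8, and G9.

G4 = F, G8 = T, G9 = F

G0 = b XOR d = T XOR T = F
G1 = G0 OR d = F OR T = T
G2 = G1 XOR G0 = T XOR F = T
G4 = NOT a = NOT T = F
G8 = G4 XOR G2 = F XOR T = T
G9 = b XNOR G4 = T XNOR F = F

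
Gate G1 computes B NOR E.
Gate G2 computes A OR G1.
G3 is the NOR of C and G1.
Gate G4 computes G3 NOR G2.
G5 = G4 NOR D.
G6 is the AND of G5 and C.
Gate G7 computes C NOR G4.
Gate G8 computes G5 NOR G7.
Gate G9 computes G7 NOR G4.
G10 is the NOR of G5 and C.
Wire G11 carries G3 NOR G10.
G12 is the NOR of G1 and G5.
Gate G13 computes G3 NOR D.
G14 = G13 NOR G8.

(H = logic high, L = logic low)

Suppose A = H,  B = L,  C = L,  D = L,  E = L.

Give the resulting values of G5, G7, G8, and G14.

G5 = H, G7 = H, G8 = L, G14 = L

G1 = B NOR E = L NOR L = H
G2 = A OR G1 = H OR H = H
G3 = C NOR G1 = L NOR H = L
G4 = G3 NOR G2 = L NOR H = L
G5 = G4 NOR D = L NOR L = H
G7 = C NOR G4 = L NOR L = H
G8 = G5 NOR G7 = H NOR H = L
G13 = G3 NOR D = L NOR L = H
G14 = G13 NOR G8 = H NOR L = L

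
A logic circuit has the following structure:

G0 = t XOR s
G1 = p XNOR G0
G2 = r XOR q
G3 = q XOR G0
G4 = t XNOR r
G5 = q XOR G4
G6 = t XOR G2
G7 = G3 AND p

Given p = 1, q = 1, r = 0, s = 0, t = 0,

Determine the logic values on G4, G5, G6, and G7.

G4 = 1, G5 = 0, G6 = 1, G7 = 1

G0 = t XOR s = 0 XOR 0 = 0
G2 = r XOR q = 0 XOR 1 = 1
G3 = q XOR G0 = 1 XOR 0 = 1
G4 = t XNOR r = 0 XNOR 0 = 1
G5 = q XOR G4 = 1 XOR 1 = 0
G6 = t XOR G2 = 0 XOR 1 = 1
G7 = G3 AND p = 1 AND 1 = 1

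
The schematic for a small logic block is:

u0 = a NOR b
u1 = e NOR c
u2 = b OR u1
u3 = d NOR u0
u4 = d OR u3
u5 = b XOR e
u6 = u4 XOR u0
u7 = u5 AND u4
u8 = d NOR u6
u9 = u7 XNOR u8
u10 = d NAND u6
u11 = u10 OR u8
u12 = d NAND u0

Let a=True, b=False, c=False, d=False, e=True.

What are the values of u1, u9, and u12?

u0 = a NOR b = True NOR False = False
u1 = e NOR c = True NOR False = False
u3 = d NOR u0 = False NOR False = True
u4 = d OR u3 = False OR True = True
u5 = b XOR e = False XOR True = True
u6 = u4 XOR u0 = True XOR False = True
u7 = u5 AND u4 = True AND True = True
u8 = d NOR u6 = False NOR True = False
u9 = u7 XNOR u8 = True XNOR False = False
u12 = d NAND u0 = False NAND False = True

u1 = False, u9 = False, u12 = True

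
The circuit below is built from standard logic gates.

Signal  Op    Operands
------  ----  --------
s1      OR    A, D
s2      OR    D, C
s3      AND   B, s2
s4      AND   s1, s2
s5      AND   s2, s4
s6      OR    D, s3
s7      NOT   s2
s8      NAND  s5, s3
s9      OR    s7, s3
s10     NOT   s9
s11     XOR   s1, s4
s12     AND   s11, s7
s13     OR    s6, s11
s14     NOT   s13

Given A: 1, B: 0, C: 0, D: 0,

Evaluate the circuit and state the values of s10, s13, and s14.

s10 = 0  s13 = 1  s14 = 0

s1 = A OR D = 1 OR 0 = 1
s2 = D OR C = 0 OR 0 = 0
s3 = B AND s2 = 0 AND 0 = 0
s4 = s1 AND s2 = 1 AND 0 = 0
s6 = D OR s3 = 0 OR 0 = 0
s7 = NOT s2 = NOT 0 = 1
s9 = s7 OR s3 = 1 OR 0 = 1
s10 = NOT s9 = NOT 1 = 0
s11 = s1 XOR s4 = 1 XOR 0 = 1
s13 = s6 OR s11 = 0 OR 1 = 1
s14 = NOT s13 = NOT 1 = 0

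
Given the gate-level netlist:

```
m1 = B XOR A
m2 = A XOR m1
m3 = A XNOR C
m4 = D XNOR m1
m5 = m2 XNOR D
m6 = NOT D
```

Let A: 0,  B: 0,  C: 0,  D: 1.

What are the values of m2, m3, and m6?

m1 = B XOR A = 0 XOR 0 = 0
m2 = A XOR m1 = 0 XOR 0 = 0
m3 = A XNOR C = 0 XNOR 0 = 1
m6 = NOT D = NOT 1 = 0

m2 = 0, m3 = 1, m6 = 0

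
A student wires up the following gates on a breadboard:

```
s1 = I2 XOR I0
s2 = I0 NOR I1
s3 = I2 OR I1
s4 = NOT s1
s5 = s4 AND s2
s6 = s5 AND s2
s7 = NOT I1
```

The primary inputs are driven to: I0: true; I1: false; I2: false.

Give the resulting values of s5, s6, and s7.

s1 = I2 XOR I0 = false XOR true = true
s2 = I0 NOR I1 = true NOR false = false
s4 = NOT s1 = NOT true = false
s5 = s4 AND s2 = false AND false = false
s6 = s5 AND s2 = false AND false = false
s7 = NOT I1 = NOT false = true

s5 = false; s6 = false; s7 = true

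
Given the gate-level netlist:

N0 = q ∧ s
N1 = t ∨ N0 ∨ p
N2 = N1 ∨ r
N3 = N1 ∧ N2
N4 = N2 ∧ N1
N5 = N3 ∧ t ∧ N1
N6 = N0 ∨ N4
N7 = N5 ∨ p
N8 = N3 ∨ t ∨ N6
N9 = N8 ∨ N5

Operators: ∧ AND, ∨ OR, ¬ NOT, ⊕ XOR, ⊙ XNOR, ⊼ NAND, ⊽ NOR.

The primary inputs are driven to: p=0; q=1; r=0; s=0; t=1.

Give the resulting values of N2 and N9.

N2 = 1, N9 = 1

N0 = q AND s = 1 AND 0 = 0
N1 = t OR N0 OR p = 1 OR 0 OR 0 = 1
N2 = N1 OR r = 1 OR 0 = 1
N3 = N1 AND N2 = 1 AND 1 = 1
N4 = N2 AND N1 = 1 AND 1 = 1
N5 = N3 AND t AND N1 = 1 AND 1 AND 1 = 1
N6 = N0 OR N4 = 0 OR 1 = 1
N8 = N3 OR t OR N6 = 1 OR 1 OR 1 = 1
N9 = N8 OR N5 = 1 OR 1 = 1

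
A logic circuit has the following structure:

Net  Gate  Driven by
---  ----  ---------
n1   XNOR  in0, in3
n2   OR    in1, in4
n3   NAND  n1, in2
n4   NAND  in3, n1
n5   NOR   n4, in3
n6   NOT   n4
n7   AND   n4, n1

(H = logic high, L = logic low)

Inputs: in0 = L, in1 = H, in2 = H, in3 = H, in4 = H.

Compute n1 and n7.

n1 = in0 XNOR in3 = L XNOR H = L
n4 = in3 NAND n1 = H NAND L = H
n7 = n4 AND n1 = H AND L = L

n1 = L  n7 = L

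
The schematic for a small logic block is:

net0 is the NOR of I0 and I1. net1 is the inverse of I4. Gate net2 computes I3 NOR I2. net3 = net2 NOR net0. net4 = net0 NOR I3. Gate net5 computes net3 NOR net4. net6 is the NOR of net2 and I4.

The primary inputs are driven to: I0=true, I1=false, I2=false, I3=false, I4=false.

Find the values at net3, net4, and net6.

net3 = false, net4 = true, net6 = false

net0 = I0 NOR I1 = true NOR false = false
net2 = I3 NOR I2 = false NOR false = true
net3 = net2 NOR net0 = true NOR false = false
net4 = net0 NOR I3 = false NOR false = true
net6 = net2 NOR I4 = true NOR false = false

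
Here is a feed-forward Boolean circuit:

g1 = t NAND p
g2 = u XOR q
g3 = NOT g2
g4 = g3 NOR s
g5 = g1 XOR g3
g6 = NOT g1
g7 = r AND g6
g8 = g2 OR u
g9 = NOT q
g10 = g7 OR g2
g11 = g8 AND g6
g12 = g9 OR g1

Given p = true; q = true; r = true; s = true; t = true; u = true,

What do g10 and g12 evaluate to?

g1 = t NAND p = true NAND true = false
g2 = u XOR q = true XOR true = false
g6 = NOT g1 = NOT false = true
g7 = r AND g6 = true AND true = true
g9 = NOT q = NOT true = false
g10 = g7 OR g2 = true OR false = true
g12 = g9 OR g1 = false OR false = false

g10 = true, g12 = false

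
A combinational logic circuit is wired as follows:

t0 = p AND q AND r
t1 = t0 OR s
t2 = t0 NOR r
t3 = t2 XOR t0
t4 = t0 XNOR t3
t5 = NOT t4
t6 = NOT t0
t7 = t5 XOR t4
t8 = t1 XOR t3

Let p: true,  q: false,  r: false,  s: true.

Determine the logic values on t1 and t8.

t1 = true  t8 = false

t0 = p AND q AND r = true AND false AND false = false
t1 = t0 OR s = false OR true = true
t2 = t0 NOR r = false NOR false = true
t3 = t2 XOR t0 = true XOR false = true
t8 = t1 XOR t3 = true XOR true = false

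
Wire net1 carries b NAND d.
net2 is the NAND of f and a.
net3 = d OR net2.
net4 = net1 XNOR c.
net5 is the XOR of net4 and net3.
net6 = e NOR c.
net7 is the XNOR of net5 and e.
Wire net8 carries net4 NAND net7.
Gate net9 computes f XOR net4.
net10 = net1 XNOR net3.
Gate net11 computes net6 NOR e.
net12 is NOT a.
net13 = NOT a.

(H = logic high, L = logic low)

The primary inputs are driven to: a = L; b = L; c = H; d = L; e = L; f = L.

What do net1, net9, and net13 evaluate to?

net1 = H; net9 = H; net13 = H

net1 = b NAND d = L NAND L = H
net4 = net1 XNOR c = H XNOR H = H
net9 = f XOR net4 = L XOR H = H
net13 = NOT a = NOT L = H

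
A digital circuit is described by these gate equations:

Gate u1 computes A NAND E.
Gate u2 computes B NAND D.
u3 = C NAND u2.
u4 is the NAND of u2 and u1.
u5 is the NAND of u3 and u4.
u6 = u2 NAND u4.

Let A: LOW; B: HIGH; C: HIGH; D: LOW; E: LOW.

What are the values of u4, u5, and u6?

u4 = LOW  u5 = HIGH  u6 = HIGH

u1 = A NAND E = LOW NAND LOW = HIGH
u2 = B NAND D = HIGH NAND LOW = HIGH
u3 = C NAND u2 = HIGH NAND HIGH = LOW
u4 = u2 NAND u1 = HIGH NAND HIGH = LOW
u5 = u3 NAND u4 = LOW NAND LOW = HIGH
u6 = u2 NAND u4 = HIGH NAND LOW = HIGH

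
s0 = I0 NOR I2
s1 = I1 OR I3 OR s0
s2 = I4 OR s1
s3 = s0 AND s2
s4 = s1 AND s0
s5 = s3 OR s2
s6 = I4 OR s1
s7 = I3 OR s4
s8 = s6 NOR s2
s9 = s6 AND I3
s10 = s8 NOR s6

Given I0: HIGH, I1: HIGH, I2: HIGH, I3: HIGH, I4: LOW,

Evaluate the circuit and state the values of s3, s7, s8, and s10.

s3 = LOW, s7 = HIGH, s8 = LOW, s10 = LOW

s0 = I0 NOR I2 = HIGH NOR HIGH = LOW
s1 = I1 OR I3 OR s0 = HIGH OR HIGH OR LOW = HIGH
s2 = I4 OR s1 = LOW OR HIGH = HIGH
s3 = s0 AND s2 = LOW AND HIGH = LOW
s4 = s1 AND s0 = HIGH AND LOW = LOW
s6 = I4 OR s1 = LOW OR HIGH = HIGH
s7 = I3 OR s4 = HIGH OR LOW = HIGH
s8 = s6 NOR s2 = HIGH NOR HIGH = LOW
s10 = s8 NOR s6 = LOW NOR HIGH = LOW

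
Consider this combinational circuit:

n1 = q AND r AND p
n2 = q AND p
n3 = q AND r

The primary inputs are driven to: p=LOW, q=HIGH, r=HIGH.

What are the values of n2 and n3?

n2 = LOW, n3 = HIGH

n2 = q AND p = HIGH AND LOW = LOW
n3 = q AND r = HIGH AND HIGH = HIGH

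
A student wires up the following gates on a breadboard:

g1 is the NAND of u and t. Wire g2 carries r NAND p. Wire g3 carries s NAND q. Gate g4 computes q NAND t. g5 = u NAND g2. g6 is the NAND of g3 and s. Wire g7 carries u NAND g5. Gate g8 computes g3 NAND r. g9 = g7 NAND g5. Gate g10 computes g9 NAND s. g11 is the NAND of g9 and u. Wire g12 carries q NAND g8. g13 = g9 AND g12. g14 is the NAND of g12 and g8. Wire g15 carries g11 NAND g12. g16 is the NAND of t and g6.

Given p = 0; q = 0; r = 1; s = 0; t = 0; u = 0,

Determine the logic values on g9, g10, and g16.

g9 = 0, g10 = 1, g16 = 1

g2 = r NAND p = 1 NAND 0 = 1
g3 = s NAND q = 0 NAND 0 = 1
g5 = u NAND g2 = 0 NAND 1 = 1
g6 = g3 NAND s = 1 NAND 0 = 1
g7 = u NAND g5 = 0 NAND 1 = 1
g9 = g7 NAND g5 = 1 NAND 1 = 0
g10 = g9 NAND s = 0 NAND 0 = 1
g16 = t NAND g6 = 0 NAND 1 = 1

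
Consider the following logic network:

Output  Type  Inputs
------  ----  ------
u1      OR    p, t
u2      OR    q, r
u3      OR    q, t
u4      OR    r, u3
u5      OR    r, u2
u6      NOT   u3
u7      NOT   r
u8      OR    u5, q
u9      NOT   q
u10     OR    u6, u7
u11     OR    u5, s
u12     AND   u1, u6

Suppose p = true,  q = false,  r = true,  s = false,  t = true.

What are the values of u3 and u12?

u3 = true, u12 = false

u1 = p OR t = true OR true = true
u3 = q OR t = false OR true = true
u6 = NOT u3 = NOT true = false
u12 = u1 AND u6 = true AND false = false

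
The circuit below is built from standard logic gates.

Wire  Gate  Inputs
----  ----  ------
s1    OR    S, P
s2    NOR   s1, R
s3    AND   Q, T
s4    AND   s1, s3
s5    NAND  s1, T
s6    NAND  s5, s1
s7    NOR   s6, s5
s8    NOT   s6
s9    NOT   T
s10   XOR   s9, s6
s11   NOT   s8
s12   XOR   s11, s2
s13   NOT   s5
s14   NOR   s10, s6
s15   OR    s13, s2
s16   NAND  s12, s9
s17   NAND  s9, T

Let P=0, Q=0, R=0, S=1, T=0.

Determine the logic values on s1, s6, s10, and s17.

s1 = 1  s6 = 0  s10 = 1  s17 = 1

s1 = S OR P = 1 OR 0 = 1
s5 = s1 NAND T = 1 NAND 0 = 1
s6 = s5 NAND s1 = 1 NAND 1 = 0
s9 = NOT T = NOT 0 = 1
s10 = s9 XOR s6 = 1 XOR 0 = 1
s17 = s9 NAND T = 1 NAND 0 = 1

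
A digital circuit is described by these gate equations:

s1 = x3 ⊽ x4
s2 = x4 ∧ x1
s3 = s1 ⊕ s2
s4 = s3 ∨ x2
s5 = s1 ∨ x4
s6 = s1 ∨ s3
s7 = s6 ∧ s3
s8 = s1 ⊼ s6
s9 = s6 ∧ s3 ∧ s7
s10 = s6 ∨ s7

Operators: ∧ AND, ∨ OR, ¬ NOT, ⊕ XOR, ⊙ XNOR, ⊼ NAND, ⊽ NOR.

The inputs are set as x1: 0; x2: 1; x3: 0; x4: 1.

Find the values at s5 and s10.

s1 = x3 NOR x4 = 0 NOR 1 = 0
s2 = x4 AND x1 = 1 AND 0 = 0
s3 = s1 XOR s2 = 0 XOR 0 = 0
s5 = s1 OR x4 = 0 OR 1 = 1
s6 = s1 OR s3 = 0 OR 0 = 0
s7 = s6 AND s3 = 0 AND 0 = 0
s10 = s6 OR s7 = 0 OR 0 = 0

s5 = 1, s10 = 0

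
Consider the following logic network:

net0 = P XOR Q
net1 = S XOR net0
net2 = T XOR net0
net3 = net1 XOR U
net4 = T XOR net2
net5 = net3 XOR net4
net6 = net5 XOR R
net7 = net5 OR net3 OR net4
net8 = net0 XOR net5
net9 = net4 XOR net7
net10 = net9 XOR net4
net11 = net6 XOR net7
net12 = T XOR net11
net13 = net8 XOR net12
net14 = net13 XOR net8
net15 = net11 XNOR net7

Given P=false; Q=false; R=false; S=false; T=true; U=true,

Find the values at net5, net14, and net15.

net5 = true; net14 = true; net15 = false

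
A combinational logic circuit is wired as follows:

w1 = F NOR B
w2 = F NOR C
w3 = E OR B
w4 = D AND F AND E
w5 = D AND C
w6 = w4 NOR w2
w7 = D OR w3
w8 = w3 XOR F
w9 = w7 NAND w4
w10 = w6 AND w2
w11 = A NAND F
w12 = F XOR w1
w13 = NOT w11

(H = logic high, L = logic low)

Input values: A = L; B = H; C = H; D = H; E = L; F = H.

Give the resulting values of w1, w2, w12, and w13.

w1 = L, w2 = L, w12 = H, w13 = L

w1 = F NOR B = H NOR H = L
w2 = F NOR C = H NOR H = L
w11 = A NAND F = L NAND H = H
w12 = F XOR w1 = H XOR L = H
w13 = NOT w11 = NOT H = L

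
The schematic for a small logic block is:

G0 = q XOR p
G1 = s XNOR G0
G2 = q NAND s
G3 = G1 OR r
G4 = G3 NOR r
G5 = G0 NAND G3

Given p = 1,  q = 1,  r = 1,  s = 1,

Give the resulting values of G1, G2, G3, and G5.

G0 = q XOR p = 1 XOR 1 = 0
G1 = s XNOR G0 = 1 XNOR 0 = 0
G2 = q NAND s = 1 NAND 1 = 0
G3 = G1 OR r = 0 OR 1 = 1
G5 = G0 NAND G3 = 0 NAND 1 = 1

G1 = 0, G2 = 0, G3 = 1, G5 = 1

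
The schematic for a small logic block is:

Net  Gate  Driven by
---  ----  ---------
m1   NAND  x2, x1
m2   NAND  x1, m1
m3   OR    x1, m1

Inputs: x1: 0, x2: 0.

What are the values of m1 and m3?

m1 = x2 NAND x1 = 0 NAND 0 = 1
m3 = x1 OR m1 = 0 OR 1 = 1

m1 = 1, m3 = 1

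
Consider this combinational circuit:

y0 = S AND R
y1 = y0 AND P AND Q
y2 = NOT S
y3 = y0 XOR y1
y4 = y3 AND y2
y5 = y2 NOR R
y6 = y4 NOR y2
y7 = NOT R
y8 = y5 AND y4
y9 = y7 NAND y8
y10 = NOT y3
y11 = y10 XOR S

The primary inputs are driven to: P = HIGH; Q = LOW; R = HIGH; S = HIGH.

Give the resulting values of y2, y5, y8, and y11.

y0 = S AND R = HIGH AND HIGH = HIGH
y1 = y0 AND P AND Q = HIGH AND HIGH AND LOW = LOW
y2 = NOT S = NOT HIGH = LOW
y3 = y0 XOR y1 = HIGH XOR LOW = HIGH
y4 = y3 AND y2 = HIGH AND LOW = LOW
y5 = y2 NOR R = LOW NOR HIGH = LOW
y8 = y5 AND y4 = LOW AND LOW = LOW
y10 = NOT y3 = NOT HIGH = LOW
y11 = y10 XOR S = LOW XOR HIGH = HIGH

y2 = LOW, y5 = LOW, y8 = LOW, y11 = HIGH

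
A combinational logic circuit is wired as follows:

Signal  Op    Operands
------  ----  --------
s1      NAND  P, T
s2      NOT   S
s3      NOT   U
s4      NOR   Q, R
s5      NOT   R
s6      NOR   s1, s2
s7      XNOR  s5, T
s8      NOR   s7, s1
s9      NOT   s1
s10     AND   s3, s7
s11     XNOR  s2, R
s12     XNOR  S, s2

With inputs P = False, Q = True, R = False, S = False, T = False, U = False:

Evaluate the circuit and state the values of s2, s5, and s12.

s2 = True, s5 = True, s12 = False

s2 = NOT S = NOT False = True
s5 = NOT R = NOT False = True
s12 = S XNOR s2 = False XNOR True = False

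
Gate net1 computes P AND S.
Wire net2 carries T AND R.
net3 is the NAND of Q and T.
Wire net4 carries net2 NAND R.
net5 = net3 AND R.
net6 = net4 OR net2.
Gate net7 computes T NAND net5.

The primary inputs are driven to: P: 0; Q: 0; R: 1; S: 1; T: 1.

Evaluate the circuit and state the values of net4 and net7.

net2 = T AND R = 1 AND 1 = 1
net3 = Q NAND T = 0 NAND 1 = 1
net4 = net2 NAND R = 1 NAND 1 = 0
net5 = net3 AND R = 1 AND 1 = 1
net7 = T NAND net5 = 1 NAND 1 = 0

net4 = 0; net7 = 0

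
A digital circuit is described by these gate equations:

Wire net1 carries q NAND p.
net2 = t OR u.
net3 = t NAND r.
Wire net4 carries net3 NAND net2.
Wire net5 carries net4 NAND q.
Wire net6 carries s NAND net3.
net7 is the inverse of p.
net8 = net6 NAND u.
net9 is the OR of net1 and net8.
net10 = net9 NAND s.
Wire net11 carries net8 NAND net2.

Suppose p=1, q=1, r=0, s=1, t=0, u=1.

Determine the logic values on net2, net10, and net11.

net2 = 1; net10 = 0; net11 = 0

net1 = q NAND p = 1 NAND 1 = 0
net2 = t OR u = 0 OR 1 = 1
net3 = t NAND r = 0 NAND 0 = 1
net6 = s NAND net3 = 1 NAND 1 = 0
net8 = net6 NAND u = 0 NAND 1 = 1
net9 = net1 OR net8 = 0 OR 1 = 1
net10 = net9 NAND s = 1 NAND 1 = 0
net11 = net8 NAND net2 = 1 NAND 1 = 0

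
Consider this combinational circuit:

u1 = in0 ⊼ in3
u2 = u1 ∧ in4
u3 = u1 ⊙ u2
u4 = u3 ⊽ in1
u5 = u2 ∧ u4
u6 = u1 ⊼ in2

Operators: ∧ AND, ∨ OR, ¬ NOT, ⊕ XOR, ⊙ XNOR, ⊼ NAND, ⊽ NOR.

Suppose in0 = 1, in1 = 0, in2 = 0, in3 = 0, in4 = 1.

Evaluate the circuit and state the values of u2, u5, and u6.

u2 = 1, u5 = 0, u6 = 1

u1 = in0 NAND in3 = 1 NAND 0 = 1
u2 = u1 AND in4 = 1 AND 1 = 1
u3 = u1 XNOR u2 = 1 XNOR 1 = 1
u4 = u3 NOR in1 = 1 NOR 0 = 0
u5 = u2 AND u4 = 1 AND 0 = 0
u6 = u1 NAND in2 = 1 NAND 0 = 1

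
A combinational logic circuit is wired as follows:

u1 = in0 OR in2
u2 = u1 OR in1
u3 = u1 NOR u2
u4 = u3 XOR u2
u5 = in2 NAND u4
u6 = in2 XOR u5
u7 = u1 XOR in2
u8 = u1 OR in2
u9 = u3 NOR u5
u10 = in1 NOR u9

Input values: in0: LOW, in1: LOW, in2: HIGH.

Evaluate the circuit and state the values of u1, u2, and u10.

u1 = in0 OR in2 = LOW OR HIGH = HIGH
u2 = u1 OR in1 = HIGH OR LOW = HIGH
u3 = u1 NOR u2 = HIGH NOR HIGH = LOW
u4 = u3 XOR u2 = LOW XOR HIGH = HIGH
u5 = in2 NAND u4 = HIGH NAND HIGH = LOW
u9 = u3 NOR u5 = LOW NOR LOW = HIGH
u10 = in1 NOR u9 = LOW NOR HIGH = LOW

u1 = HIGH; u2 = HIGH; u10 = LOW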